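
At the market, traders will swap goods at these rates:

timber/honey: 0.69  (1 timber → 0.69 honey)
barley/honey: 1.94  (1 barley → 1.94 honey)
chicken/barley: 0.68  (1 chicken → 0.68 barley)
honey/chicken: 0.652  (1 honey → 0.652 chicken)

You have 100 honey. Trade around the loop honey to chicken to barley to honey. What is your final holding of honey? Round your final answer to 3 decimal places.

86.012

100 honey × 0.652 = 65.2 chicken
65.2 chicken × 0.68 = 44.336 barley
44.336 barley × 1.94 = 86.01184 honey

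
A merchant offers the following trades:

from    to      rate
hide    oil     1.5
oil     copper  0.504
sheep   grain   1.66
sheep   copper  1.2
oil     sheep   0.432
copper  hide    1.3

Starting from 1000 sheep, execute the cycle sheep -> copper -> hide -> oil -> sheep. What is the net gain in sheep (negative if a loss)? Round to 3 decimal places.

10.880

1000 sheep × 1.2 = 1200 copper
1200 copper × 1.3 = 1560 hide
1560 hide × 1.5 = 2340 oil
2340 oil × 0.432 = 1010.88 sheep
Net change: 1010.88 − 1000 = 10.88 sheep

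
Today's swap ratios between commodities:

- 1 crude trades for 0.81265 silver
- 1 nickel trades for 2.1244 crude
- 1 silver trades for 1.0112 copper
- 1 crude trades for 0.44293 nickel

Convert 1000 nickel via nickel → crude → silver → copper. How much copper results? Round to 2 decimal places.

1745.73

1000 nickel × 2.1244 = 2124.4 crude
2124.4 crude × 0.81265 = 1726.39366 silver
1726.39366 silver × 1.0112 = 1745.729268992 copper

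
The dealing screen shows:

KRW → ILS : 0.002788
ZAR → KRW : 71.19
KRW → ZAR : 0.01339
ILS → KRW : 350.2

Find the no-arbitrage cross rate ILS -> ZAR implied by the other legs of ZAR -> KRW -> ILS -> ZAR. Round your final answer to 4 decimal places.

Known legs of the cycle: 71.19 × 0.002788 = 0.19847772
For no arbitrage the full-cycle product must be 1, so the missing rate is 1 / 0.19847772 ≈ 5.038349.

5.0383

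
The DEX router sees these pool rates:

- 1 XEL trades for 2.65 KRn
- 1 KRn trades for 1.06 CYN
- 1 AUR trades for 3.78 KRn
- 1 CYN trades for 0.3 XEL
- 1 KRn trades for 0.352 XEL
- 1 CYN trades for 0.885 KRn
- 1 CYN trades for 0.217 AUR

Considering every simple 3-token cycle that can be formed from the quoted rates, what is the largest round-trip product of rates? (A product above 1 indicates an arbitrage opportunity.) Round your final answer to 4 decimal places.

0.8695

AUR→KRn→CYN→AUR: 3.78 × 1.06 × 0.217 = 0.86948
XEL→KRn→CYN→XEL: 2.65 × 1.06 × 0.3 = 0.84270
Maximum is AUR→KRn→CYN→AUR at 0.8695; no arbitrage — every cycle loses value.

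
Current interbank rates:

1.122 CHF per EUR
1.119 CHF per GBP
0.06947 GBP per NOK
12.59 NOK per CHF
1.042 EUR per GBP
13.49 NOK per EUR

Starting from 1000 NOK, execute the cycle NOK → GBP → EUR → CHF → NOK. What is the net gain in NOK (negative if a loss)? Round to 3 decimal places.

1000 NOK × 0.06947 = 69.47 GBP
69.47 GBP × 1.042 = 72.38774 EUR
72.38774 EUR × 1.122 = 81.21904428 CHF
81.21904428 CHF × 12.59 = 1022.5477674852 NOK
Net change: 1022.5477674852 − 1000 = 22.5477674852 NOK

22.548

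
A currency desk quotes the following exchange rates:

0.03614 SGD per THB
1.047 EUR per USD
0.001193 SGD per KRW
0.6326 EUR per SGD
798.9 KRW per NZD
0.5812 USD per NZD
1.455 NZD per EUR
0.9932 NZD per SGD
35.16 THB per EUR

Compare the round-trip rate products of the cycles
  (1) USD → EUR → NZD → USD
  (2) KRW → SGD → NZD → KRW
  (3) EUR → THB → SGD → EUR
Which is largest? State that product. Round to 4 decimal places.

0.9466

(1) 1.047 × 1.455 × 0.5812 = 0.88539
(2) 0.001193 × 0.9932 × 798.9 = 0.94661
(3) 35.16 × 0.03614 × 0.6326 = 0.80383
Highest is cycle (2) at 0.9466 (≤1, no arbitrage).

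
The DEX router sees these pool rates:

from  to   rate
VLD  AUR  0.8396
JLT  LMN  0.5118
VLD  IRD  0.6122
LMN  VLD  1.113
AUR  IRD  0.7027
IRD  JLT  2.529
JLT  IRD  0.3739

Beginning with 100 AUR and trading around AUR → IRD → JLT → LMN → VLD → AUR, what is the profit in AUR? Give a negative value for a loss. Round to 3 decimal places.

100 AUR × 0.7027 = 70.27 IRD
70.27 IRD × 2.529 = 177.71283 JLT
177.71283 JLT × 0.5118 = 90.953426394 LMN
90.953426394 LMN × 1.113 = 101.231163576522 VLD
101.231163576522 VLD × 0.8396 = 84.9936849388478712 AUR
Net change: 84.9936849388478712 − 100 = -15.0063150611521288 AUR

-15.006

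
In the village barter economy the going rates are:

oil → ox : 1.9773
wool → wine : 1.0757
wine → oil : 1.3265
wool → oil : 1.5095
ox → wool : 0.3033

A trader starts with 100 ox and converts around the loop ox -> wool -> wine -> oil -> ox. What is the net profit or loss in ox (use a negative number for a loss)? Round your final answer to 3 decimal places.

-14.426

100 ox × 0.3033 = 30.33 wool
30.33 wool × 1.0757 = 32.625981 wine
32.625981 wine × 1.3265 = 43.2783637965 oil
43.2783637965 oil × 1.9773 = 85.57430873481945 ox
Net change: 85.57430873481945 − 100 = -14.42569126518055 ox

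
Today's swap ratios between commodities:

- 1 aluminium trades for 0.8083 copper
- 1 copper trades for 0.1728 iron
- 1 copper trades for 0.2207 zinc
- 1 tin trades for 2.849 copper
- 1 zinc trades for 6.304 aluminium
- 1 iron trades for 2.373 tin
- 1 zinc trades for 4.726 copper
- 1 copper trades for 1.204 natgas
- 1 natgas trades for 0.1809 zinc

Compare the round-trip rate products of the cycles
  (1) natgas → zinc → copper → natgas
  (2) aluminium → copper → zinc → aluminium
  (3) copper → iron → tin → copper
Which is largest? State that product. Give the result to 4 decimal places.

(1) 0.1809 × 4.726 × 1.204 = 1.02934
(2) 0.8083 × 0.2207 × 6.304 = 1.12458
(3) 0.1728 × 2.373 × 2.849 = 1.16824
Highest is cycle (3) at 1.1682 (>1, arbitrage).

1.1682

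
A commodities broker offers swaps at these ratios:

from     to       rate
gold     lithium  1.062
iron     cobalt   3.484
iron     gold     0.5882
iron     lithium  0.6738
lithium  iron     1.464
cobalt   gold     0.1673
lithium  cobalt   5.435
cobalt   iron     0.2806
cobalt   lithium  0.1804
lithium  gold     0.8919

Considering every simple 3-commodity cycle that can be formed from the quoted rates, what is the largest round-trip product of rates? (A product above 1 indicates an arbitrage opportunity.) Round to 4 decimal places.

cobalt→iron→lithium→cobalt: 0.2806 × 0.6738 × 5.435 = 1.02759
cobalt→gold→lithium→cobalt: 0.1673 × 1.062 × 5.435 = 0.96565
cobalt→lithium→iron→cobalt: 0.1804 × 1.464 × 3.484 = 0.92014
gold→lithium→iron→gold: 1.062 × 1.464 × 0.5882 = 0.91451
Maximum is cobalt→iron→lithium→cobalt at 1.0276; arbitrage exists.

1.0276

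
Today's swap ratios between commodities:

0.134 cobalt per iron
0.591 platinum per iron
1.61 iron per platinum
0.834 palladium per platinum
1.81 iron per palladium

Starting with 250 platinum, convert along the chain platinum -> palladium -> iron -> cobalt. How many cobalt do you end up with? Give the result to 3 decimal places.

250 platinum × 0.834 = 208.5 palladium
208.5 palladium × 1.81 = 377.385 iron
377.385 iron × 0.134 = 50.56959 cobalt

50.570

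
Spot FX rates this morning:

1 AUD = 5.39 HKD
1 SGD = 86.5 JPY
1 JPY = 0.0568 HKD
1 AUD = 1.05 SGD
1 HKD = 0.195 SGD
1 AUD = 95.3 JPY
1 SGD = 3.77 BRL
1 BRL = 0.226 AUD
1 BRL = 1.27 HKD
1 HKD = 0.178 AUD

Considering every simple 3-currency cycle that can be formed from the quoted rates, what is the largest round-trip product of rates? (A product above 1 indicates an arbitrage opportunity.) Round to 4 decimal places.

JPY→HKD→AUD→JPY: 0.0568 × 0.178 × 95.3 = 0.96352
JPY→HKD→SGD→JPY: 0.0568 × 0.195 × 86.5 = 0.95807
HKD→SGD→BRL→HKD: 0.195 × 3.77 × 1.27 = 0.93364
BRL→AUD→SGD→BRL: 0.226 × 1.05 × 3.77 = 0.89462
Maximum is JPY→HKD→AUD→JPY at 0.9635; no arbitrage — every cycle loses value.

0.9635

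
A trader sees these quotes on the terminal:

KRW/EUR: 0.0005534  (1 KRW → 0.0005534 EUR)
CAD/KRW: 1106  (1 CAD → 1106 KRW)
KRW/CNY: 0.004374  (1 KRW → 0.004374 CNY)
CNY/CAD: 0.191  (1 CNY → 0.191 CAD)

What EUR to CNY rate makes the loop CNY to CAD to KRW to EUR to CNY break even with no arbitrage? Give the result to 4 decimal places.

Known legs of the cycle: 0.191 × 1106 × 0.0005534 = 0.1169035364
For no arbitrage the full-cycle product must be 1, so the missing rate is 1 / 0.1169035364 ≈ 8.554061.

8.5541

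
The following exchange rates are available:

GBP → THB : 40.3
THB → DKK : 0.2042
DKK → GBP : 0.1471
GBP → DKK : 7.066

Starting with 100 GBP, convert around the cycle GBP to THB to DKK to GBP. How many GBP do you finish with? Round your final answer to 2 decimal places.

121.05

100 GBP × 40.3 = 4030 THB
4030 THB × 0.2042 = 822.926 DKK
822.926 DKK × 0.1471 = 121.0524146 GBP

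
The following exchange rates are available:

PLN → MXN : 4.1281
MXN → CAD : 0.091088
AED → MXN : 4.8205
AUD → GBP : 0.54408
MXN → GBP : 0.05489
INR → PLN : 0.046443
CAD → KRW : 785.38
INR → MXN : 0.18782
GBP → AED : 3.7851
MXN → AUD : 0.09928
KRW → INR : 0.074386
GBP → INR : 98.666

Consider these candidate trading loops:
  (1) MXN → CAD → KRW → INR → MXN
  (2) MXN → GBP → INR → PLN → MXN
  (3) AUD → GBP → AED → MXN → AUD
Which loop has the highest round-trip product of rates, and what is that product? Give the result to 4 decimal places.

(1) 0.091088 × 785.38 × 0.074386 × 0.18782 = 0.99948
(2) 0.05489 × 98.666 × 0.046443 × 4.1281 = 1.03832
(3) 0.54408 × 3.7851 × 4.8205 × 0.09928 = 0.98558
Highest is cycle (2) at 1.0383 (>1, arbitrage).

1.0383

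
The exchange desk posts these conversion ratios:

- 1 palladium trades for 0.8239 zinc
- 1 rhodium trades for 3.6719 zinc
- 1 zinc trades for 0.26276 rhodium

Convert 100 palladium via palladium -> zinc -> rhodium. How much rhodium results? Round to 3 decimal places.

21.649

100 palladium × 0.8239 = 82.39 zinc
82.39 zinc × 0.26276 = 21.6487964 rhodium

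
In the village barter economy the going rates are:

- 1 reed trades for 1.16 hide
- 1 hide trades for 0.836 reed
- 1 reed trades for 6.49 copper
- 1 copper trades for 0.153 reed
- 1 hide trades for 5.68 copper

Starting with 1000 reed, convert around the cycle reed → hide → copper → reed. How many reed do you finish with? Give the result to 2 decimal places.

1008.09

1000 reed × 1.16 = 1160 hide
1160 hide × 5.68 = 6588.8 copper
6588.8 copper × 0.153 = 1008.0864 reed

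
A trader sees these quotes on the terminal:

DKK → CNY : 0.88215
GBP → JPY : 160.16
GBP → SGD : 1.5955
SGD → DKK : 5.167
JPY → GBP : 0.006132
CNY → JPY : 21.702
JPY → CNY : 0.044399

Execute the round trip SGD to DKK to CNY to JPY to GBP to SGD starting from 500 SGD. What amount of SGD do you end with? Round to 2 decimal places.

500 SGD × 5.167 = 2583.5 DKK
2583.5 DKK × 0.88215 = 2279.034525 CNY
2279.034525 CNY × 21.702 = 49459.60726155 JPY
49459.60726155 JPY × 0.006132 = 303.2863117278246 GBP
303.2863117278246 GBP × 1.5955 = 483.8933103617441493 SGD

483.89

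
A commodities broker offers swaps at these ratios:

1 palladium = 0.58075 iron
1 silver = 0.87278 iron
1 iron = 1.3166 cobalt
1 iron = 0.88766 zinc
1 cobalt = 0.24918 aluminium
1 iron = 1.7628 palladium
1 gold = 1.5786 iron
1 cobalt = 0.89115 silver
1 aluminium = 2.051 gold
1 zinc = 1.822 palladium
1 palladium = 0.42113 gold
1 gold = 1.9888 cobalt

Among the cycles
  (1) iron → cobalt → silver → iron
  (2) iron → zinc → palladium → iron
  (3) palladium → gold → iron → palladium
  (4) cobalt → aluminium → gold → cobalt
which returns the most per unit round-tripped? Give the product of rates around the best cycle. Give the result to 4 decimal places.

(1) 1.3166 × 0.89115 × 0.87278 = 1.02402
(2) 0.88766 × 1.822 × 0.58075 = 0.93926
(3) 0.42113 × 1.5786 × 1.7628 = 1.17190
(4) 0.24918 × 2.051 × 1.9888 = 1.01641
Highest is cycle (3) at 1.1719 (>1, arbitrage).

1.1719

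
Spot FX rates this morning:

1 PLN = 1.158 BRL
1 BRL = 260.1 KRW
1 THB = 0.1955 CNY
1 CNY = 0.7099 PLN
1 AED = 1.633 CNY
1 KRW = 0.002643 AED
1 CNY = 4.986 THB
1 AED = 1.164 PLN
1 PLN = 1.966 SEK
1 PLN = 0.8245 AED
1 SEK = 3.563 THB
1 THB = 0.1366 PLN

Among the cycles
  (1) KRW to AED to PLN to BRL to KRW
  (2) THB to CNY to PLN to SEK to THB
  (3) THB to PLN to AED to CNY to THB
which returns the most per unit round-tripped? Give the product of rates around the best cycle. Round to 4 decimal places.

(1) 0.002643 × 1.164 × 1.158 × 260.1 = 0.92661
(2) 0.1955 × 0.7099 × 1.966 × 3.563 = 0.97217
(3) 0.1366 × 0.8245 × 1.633 × 4.986 = 0.91702
Highest is cycle (2) at 0.9722 (≤1, no arbitrage).

0.9722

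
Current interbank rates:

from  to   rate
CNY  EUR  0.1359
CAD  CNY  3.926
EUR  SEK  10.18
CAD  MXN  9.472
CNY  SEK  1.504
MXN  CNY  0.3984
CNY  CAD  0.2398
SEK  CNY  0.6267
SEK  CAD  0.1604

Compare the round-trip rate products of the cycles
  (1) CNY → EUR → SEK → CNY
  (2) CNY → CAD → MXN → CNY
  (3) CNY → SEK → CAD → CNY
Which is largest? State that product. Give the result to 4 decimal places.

(1) 0.1359 × 10.18 × 0.6267 = 0.86702
(2) 0.2398 × 9.472 × 0.3984 = 0.90492
(3) 1.504 × 0.1604 × 3.926 = 0.94711
Highest is cycle (3) at 0.9471 (≤1, no arbitrage).

0.9471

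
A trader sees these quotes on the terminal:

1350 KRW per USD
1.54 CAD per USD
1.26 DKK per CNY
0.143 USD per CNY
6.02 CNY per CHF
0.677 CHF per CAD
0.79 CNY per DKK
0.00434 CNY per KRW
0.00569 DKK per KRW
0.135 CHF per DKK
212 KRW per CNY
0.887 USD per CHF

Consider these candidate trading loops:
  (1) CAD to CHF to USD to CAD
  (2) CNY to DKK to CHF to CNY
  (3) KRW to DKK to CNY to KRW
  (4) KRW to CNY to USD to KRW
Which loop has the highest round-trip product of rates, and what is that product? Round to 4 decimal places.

1.0240

(1) 0.677 × 0.887 × 1.54 = 0.92477
(2) 1.26 × 0.135 × 6.02 = 1.02400
(3) 0.00569 × 0.79 × 212 = 0.95296
(4) 0.00434 × 0.143 × 1350 = 0.83784
Highest is cycle (2) at 1.0240 (>1, arbitrage).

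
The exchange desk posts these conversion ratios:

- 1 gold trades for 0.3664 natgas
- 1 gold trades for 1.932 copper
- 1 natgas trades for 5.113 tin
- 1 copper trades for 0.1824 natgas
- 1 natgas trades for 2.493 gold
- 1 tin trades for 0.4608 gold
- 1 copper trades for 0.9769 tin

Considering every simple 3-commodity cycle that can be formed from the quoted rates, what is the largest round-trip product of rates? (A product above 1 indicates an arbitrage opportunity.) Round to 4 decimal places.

0.8785

gold→copper→natgas→gold: 1.932 × 0.1824 × 2.493 = 0.87853
gold→copper→tin→gold: 1.932 × 0.9769 × 0.4608 = 0.86970
gold→natgas→tin→gold: 0.3664 × 5.113 × 0.4608 = 0.86326
Maximum is gold→copper→natgas→gold at 0.8785; no arbitrage — every cycle loses value.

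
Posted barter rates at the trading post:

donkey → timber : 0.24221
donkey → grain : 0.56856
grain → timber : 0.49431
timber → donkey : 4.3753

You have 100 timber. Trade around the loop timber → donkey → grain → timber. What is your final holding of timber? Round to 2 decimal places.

100 timber × 4.3753 = 437.53 donkey
437.53 donkey × 0.56856 = 248.7620568 grain
248.7620568 grain × 0.49431 = 122.965572296808 timber

122.97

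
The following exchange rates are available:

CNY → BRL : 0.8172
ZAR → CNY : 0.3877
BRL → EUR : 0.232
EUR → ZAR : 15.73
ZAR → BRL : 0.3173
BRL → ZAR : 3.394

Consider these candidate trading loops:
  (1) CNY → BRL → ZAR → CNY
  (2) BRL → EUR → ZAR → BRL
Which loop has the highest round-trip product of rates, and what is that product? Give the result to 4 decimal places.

1.1579

(1) 0.8172 × 3.394 × 0.3877 = 1.07532
(2) 0.232 × 15.73 × 0.3173 = 1.15794
Highest is cycle (2) at 1.1579 (>1, arbitrage).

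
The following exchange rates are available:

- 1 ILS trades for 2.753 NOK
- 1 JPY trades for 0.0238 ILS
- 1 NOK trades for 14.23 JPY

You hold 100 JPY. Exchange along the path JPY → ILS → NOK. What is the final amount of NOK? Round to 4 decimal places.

100 JPY × 0.0238 = 2.38 ILS
2.38 ILS × 2.753 = 6.55214 NOK

6.5521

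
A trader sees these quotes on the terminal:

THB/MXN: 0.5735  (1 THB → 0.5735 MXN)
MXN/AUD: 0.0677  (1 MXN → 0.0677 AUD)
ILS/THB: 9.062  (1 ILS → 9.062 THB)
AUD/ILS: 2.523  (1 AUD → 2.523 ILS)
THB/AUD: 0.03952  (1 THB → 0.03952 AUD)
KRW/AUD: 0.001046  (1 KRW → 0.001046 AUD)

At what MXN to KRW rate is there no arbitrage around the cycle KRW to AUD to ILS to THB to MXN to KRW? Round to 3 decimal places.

Known legs of the cycle: 0.001046 × 2.523 × 9.062 × 0.5735 = 0.013715334852306
For no arbitrage the full-cycle product must be 1, so the missing rate is 1 / 0.013715334852306 ≈ 72.91109.

72.911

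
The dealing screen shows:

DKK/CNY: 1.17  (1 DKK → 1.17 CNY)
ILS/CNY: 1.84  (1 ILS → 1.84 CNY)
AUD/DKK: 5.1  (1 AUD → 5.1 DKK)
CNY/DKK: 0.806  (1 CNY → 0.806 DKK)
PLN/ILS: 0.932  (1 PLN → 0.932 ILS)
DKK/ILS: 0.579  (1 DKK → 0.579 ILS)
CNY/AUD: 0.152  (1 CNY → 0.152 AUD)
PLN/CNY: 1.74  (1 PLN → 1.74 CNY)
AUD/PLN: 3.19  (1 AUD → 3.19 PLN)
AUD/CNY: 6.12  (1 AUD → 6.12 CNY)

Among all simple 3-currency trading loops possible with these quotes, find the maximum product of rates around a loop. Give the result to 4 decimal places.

0.9070

CNY→AUD→DKK→CNY: 0.152 × 5.1 × 1.17 = 0.90698
ILS→CNY→DKK→ILS: 1.84 × 0.806 × 0.579 = 0.85868
CNY→AUD→PLN→CNY: 0.152 × 3.19 × 1.74 = 0.84369
Maximum is CNY→AUD→DKK→CNY at 0.9070; no arbitrage — every cycle loses value.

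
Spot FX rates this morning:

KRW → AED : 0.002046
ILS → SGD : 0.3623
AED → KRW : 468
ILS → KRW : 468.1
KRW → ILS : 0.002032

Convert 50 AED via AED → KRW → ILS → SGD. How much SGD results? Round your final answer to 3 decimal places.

17.227

50 AED × 468 = 23400 KRW
23400 KRW × 0.002032 = 47.5488 ILS
47.5488 ILS × 0.3623 = 17.22693024 SGD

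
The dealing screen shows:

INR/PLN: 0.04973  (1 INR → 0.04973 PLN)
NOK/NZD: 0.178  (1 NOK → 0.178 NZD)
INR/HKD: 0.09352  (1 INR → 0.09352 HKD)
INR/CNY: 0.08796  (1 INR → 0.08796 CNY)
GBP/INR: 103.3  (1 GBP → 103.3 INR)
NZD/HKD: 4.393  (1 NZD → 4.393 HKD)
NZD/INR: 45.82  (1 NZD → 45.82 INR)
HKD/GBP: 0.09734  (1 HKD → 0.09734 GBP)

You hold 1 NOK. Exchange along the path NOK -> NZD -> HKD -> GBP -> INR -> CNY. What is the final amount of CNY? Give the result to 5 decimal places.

0.69160

1 NOK × 0.178 = 0.178 NZD
0.178 NZD × 4.393 = 0.781954 HKD
0.781954 HKD × 0.09734 = 0.07611540236 GBP
0.07611540236 GBP × 103.3 = 7.862721063788 INR
7.862721063788 INR × 0.08796 = 0.69160494477079248 CNY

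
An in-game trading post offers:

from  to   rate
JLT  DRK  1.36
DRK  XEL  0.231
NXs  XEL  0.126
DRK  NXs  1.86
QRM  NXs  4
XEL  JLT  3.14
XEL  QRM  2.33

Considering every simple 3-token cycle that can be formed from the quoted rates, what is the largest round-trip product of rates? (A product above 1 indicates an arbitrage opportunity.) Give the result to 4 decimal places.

NXs→XEL→QRM→NXs: 0.126 × 2.33 × 4 = 1.17432
DRK→XEL→JLT→DRK: 0.231 × 3.14 × 1.36 = 0.98646
Maximum is NXs→XEL→QRM→NXs at 1.1743; arbitrage exists.

1.1743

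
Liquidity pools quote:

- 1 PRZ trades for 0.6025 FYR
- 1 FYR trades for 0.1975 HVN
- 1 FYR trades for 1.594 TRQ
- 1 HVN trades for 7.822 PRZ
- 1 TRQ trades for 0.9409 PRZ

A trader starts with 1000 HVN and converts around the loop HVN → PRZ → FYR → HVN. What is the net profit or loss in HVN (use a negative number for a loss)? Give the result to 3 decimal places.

1000 HVN × 7.822 = 7822 PRZ
7822 PRZ × 0.6025 = 4712.755 FYR
4712.755 FYR × 0.1975 = 930.7691125 HVN
Net change: 930.7691125 − 1000 = -69.2308875 HVN

-69.231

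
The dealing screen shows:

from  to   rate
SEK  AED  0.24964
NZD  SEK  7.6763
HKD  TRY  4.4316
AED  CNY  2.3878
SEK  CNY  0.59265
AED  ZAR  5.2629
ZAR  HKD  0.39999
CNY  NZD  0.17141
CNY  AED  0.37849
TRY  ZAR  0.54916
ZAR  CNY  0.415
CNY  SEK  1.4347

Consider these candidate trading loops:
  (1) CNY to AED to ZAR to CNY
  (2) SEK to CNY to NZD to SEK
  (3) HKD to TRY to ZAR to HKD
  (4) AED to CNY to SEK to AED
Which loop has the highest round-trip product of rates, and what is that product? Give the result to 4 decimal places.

(1) 0.37849 × 5.2629 × 0.415 = 0.82666
(2) 0.59265 × 0.17141 × 7.6763 = 0.77981
(3) 4.4316 × 0.54916 × 0.39999 = 0.97344
(4) 2.3878 × 1.4347 × 0.24964 = 0.85521
Highest is cycle (3) at 0.9734 (≤1, no arbitrage).

0.9734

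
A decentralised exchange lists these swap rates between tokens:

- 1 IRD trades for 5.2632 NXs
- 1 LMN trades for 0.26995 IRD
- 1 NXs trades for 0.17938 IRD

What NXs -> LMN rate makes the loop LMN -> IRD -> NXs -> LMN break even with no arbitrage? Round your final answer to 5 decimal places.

0.70383

Known legs of the cycle: 0.26995 × 5.2632 = 1.42080084
For no arbitrage the full-cycle product must be 1, so the missing rate is 1 / 1.42080084 ≈ 0.7038284.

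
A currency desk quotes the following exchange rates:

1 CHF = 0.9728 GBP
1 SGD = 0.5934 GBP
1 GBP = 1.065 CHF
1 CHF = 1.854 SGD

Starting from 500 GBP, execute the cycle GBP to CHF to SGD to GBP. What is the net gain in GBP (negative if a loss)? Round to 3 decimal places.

85.837

500 GBP × 1.065 = 532.5 CHF
532.5 CHF × 1.854 = 987.255 SGD
987.255 SGD × 0.5934 = 585.837117 GBP
Net change: 585.837117 − 500 = 85.837117 GBP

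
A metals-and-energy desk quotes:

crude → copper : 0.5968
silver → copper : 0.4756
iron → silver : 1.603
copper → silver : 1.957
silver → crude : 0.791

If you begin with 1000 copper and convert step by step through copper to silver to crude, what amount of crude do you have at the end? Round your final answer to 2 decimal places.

1000 copper × 1.957 = 1957 silver
1957 silver × 0.791 = 1547.987 crude

1547.99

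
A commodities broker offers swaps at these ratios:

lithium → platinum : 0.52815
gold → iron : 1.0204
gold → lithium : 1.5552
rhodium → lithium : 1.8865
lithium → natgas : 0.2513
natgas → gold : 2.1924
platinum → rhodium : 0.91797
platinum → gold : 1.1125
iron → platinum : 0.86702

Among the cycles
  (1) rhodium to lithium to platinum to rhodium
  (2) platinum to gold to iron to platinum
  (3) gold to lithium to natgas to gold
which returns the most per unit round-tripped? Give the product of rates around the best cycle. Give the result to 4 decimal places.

0.9842

(1) 1.8865 × 0.52815 × 0.91797 = 0.91462
(2) 1.1125 × 1.0204 × 0.86702 = 0.98424
(3) 1.5552 × 0.2513 × 2.1924 = 0.85684
Highest is cycle (2) at 0.9842 (≤1, no arbitrage).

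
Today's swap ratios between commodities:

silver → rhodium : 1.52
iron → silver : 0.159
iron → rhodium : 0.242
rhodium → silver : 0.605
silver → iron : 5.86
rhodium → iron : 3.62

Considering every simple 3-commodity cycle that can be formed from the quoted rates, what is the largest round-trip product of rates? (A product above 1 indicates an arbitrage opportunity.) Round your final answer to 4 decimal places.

0.8749

rhodium→iron→silver→rhodium: 3.62 × 0.159 × 1.52 = 0.87488
rhodium→silver→iron→rhodium: 0.605 × 5.86 × 0.242 = 0.85796
Maximum is rhodium→iron→silver→rhodium at 0.8749; no arbitrage — every cycle loses value.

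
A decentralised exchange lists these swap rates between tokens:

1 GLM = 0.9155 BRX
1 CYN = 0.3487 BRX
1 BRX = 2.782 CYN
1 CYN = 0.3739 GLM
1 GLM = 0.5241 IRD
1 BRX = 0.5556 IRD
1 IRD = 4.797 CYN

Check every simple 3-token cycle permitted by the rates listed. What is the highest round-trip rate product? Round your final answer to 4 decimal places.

0.9523

GLM→BRX→CYN→GLM: 0.9155 × 2.782 × 0.3739 = 0.95229
IRD→CYN→GLM→IRD: 4.797 × 0.3739 × 0.5241 = 0.94002
IRD→CYN→BRX→IRD: 4.797 × 0.3487 × 0.5556 = 0.92936
Maximum is GLM→BRX→CYN→GLM at 0.9523; no arbitrage — every cycle loses value.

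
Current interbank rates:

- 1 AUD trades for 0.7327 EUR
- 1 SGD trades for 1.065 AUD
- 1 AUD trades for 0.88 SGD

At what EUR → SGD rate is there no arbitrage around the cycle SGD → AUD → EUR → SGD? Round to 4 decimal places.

1.2815

Known legs of the cycle: 1.065 × 0.7327 = 0.7803255
For no arbitrage the full-cycle product must be 1, so the missing rate is 1 / 0.7803255 ≈ 1.281516.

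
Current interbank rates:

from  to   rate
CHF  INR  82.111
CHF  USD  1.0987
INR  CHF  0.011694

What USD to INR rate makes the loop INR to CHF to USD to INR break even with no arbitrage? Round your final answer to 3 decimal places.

Known legs of the cycle: 0.011694 × 1.0987 = 0.0128481978
For no arbitrage the full-cycle product must be 1, so the missing rate is 1 / 0.0128481978 ≈ 77.83193.

77.832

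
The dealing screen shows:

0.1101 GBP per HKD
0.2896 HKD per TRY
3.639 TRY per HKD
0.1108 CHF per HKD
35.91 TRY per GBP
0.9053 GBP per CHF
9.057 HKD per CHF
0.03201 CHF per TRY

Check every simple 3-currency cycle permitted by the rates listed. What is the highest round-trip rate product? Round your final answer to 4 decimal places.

1.1450

GBP→TRY→HKD→GBP: 35.91 × 0.2896 × 0.1101 = 1.14499
TRY→CHF→HKD→TRY: 0.03201 × 9.057 × 3.639 = 1.05500
GBP→TRY→CHF→GBP: 35.91 × 0.03201 × 0.9053 = 1.04062
Maximum is GBP→TRY→HKD→GBP at 1.1450; arbitrage exists.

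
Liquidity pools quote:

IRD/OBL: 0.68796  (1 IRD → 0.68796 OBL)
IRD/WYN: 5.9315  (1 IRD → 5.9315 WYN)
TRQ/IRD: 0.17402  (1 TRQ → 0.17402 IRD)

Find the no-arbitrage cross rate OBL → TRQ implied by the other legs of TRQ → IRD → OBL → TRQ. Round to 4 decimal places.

Known legs of the cycle: 0.17402 × 0.68796 = 0.1197187992
For no arbitrage the full-cycle product must be 1, so the missing rate is 1 / 0.1197187992 ≈ 8.352907.

8.3529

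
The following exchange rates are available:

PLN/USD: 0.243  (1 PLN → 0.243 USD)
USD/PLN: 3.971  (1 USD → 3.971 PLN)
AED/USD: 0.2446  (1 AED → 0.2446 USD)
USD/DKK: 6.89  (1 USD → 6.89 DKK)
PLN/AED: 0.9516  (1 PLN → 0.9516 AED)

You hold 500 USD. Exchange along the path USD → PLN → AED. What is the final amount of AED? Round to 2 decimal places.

1889.40

500 USD × 3.971 = 1985.5 PLN
1985.5 PLN × 0.9516 = 1889.4018 AED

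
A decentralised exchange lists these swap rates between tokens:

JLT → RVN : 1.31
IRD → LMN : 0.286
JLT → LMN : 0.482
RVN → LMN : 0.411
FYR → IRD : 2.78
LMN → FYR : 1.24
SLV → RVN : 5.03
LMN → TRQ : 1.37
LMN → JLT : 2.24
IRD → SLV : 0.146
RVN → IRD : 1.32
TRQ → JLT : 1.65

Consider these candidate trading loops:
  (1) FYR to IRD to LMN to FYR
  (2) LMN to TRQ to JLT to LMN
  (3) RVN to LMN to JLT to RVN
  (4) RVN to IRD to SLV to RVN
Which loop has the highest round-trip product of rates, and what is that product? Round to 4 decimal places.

1.2060

(1) 2.78 × 0.286 × 1.24 = 0.98590
(2) 1.37 × 1.65 × 0.482 = 1.08956
(3) 0.411 × 2.24 × 1.31 = 1.20604
(4) 1.32 × 0.146 × 5.03 = 0.96938
Highest is cycle (3) at 1.2060 (>1, arbitrage).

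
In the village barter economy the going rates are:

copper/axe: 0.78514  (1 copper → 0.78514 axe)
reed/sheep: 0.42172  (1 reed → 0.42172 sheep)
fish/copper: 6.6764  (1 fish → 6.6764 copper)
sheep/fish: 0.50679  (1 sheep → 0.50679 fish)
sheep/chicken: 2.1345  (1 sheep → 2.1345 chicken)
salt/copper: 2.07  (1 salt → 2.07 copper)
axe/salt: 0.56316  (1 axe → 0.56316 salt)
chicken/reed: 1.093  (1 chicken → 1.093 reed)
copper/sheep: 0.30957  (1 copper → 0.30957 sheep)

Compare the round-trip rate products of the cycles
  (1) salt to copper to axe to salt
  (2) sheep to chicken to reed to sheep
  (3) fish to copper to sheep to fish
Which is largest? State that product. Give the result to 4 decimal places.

1.0474

(1) 2.07 × 0.78514 × 0.56316 = 0.91527
(2) 2.1345 × 1.093 × 0.42172 = 0.98388
(3) 6.6764 × 0.30957 × 0.50679 = 1.04744
Highest is cycle (3) at 1.0474 (>1, arbitrage).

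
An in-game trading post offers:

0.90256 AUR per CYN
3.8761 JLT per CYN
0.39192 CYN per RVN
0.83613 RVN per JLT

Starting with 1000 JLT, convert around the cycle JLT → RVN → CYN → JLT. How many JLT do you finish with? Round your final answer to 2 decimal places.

1000 JLT × 0.83613 = 836.13 RVN
836.13 RVN × 0.39192 = 327.6960696 CYN
327.6960696 CYN × 3.8761 = 1270.18273537656 JLT

1270.18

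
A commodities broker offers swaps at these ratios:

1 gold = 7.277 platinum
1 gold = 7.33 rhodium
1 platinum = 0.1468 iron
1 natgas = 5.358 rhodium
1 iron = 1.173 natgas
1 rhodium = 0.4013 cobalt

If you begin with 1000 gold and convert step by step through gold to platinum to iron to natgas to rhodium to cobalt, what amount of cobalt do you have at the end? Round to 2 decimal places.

1000 gold × 7.277 = 7277 platinum
7277 platinum × 0.1468 = 1068.2636 iron
1068.2636 iron × 1.173 = 1253.0732028 natgas
1253.0732028 natgas × 5.358 = 6713.9662206024 rhodium
6713.9662206024 rhodium × 0.4013 = 2694.31464432774312 cobalt

2694.31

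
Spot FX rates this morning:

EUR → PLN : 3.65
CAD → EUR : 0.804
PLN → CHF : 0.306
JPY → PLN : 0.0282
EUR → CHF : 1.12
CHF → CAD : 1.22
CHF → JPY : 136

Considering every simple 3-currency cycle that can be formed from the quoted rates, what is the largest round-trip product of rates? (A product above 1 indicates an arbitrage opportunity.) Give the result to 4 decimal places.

1.1736

JPY→PLN→CHF→JPY: 0.0282 × 0.306 × 136 = 1.17357
EUR→CHF→CAD→EUR: 1.12 × 1.22 × 0.804 = 1.09859
Maximum is JPY→PLN→CHF→JPY at 1.1736; arbitrage exists.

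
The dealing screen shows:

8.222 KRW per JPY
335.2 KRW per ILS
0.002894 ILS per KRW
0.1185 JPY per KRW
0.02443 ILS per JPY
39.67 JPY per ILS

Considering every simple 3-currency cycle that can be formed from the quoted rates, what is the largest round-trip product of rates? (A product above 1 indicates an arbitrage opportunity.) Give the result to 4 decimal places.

0.9704

JPY→ILS→KRW→JPY: 0.02443 × 335.2 × 0.1185 = 0.97039
JPY→KRW→ILS→JPY: 8.222 × 0.002894 × 39.67 = 0.94393
Maximum is JPY→ILS→KRW→JPY at 0.9704; no arbitrage — every cycle loses value.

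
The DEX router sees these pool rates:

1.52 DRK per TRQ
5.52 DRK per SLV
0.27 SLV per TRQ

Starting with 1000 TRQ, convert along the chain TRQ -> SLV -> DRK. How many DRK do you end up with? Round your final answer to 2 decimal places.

1490.40

1000 TRQ × 0.27 = 270 SLV
270 SLV × 5.52 = 1490.4 DRK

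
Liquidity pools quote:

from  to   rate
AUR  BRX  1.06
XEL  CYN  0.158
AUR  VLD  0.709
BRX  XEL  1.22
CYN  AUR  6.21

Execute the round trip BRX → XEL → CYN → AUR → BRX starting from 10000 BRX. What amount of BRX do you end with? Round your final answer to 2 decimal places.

12688.62

10000 BRX × 1.22 = 12200 XEL
12200 XEL × 0.158 = 1927.6 CYN
1927.6 CYN × 6.21 = 11970.396 AUR
11970.396 AUR × 1.06 = 12688.61976 BRX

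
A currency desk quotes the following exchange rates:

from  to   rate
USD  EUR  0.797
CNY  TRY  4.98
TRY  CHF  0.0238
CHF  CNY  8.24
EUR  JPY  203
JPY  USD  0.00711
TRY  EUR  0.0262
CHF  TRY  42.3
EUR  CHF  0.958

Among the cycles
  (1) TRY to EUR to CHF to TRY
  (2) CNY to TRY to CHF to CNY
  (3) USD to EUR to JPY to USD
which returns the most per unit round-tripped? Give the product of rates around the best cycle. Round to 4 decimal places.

(1) 0.0262 × 0.958 × 42.3 = 1.06171
(2) 4.98 × 0.0238 × 8.24 = 0.97664
(3) 0.797 × 203 × 0.00711 = 1.15033
Highest is cycle (3) at 1.1503 (>1, arbitrage).

1.1503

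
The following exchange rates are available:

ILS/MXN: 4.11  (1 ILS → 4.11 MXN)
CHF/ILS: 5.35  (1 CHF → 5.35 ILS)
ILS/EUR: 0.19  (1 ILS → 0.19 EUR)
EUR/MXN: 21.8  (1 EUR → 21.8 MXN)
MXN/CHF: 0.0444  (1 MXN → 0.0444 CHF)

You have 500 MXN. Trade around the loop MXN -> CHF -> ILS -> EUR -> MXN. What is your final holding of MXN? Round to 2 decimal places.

500 MXN × 0.0444 = 22.2 CHF
22.2 CHF × 5.35 = 118.77 ILS
118.77 ILS × 0.19 = 22.5663 EUR
22.5663 EUR × 21.8 = 491.94534 MXN

491.95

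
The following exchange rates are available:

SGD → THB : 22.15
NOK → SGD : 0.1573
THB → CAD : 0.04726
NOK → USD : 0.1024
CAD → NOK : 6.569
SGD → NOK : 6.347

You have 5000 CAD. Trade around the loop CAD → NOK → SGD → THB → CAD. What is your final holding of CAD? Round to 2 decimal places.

5408.36

5000 CAD × 6.569 = 32845 NOK
32845 NOK × 0.1573 = 5166.5185 SGD
5166.5185 SGD × 22.15 = 114438.384775 THB
114438.384775 THB × 0.04726 = 5408.3580644665 CAD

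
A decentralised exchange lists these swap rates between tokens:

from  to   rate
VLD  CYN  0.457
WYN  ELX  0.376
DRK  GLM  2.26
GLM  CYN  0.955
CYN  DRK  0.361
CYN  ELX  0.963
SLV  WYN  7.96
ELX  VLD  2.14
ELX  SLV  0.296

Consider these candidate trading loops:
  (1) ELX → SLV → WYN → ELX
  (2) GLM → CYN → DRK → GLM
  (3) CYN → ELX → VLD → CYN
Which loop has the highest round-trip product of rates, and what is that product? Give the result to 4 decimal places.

0.9418

(1) 0.296 × 7.96 × 0.376 = 0.88592
(2) 0.955 × 0.361 × 2.26 = 0.77915
(3) 0.963 × 2.14 × 0.457 = 0.94179
Highest is cycle (3) at 0.9418 (≤1, no arbitrage).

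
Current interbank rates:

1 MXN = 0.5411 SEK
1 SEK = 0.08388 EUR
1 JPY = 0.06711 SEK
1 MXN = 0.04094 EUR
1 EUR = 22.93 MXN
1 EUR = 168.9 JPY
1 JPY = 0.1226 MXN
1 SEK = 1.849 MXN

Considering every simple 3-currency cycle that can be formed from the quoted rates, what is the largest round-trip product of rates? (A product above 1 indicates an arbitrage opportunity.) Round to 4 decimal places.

1.0407

MXN→SEK→EUR→MXN: 0.5411 × 0.08388 × 22.93 = 1.04073
SEK→EUR→JPY→SEK: 0.08388 × 168.9 × 0.06711 = 0.95077
MXN→EUR→JPY→MXN: 0.04094 × 168.9 × 0.1226 = 0.84775
Maximum is MXN→SEK→EUR→MXN at 1.0407; arbitrage exists.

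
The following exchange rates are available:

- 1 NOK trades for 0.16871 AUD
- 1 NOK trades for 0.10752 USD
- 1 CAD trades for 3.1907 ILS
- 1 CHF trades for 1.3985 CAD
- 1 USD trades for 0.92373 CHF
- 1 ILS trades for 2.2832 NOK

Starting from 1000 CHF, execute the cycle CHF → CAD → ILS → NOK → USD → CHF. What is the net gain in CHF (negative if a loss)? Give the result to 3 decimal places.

11.875

1000 CHF × 1.3985 = 1398.5 CAD
1398.5 CAD × 3.1907 = 4462.19395 ILS
4462.19395 ILS × 2.2832 = 10188.08122664 NOK
10188.08122664 NOK × 0.10752 = 1095.4224934883328 USD
1095.4224934883328 USD × 0.92373 = 1011.874619909977657344 CHF
Net change: 1011.874619909977657344 − 1000 = 11.874619909977657344 CHF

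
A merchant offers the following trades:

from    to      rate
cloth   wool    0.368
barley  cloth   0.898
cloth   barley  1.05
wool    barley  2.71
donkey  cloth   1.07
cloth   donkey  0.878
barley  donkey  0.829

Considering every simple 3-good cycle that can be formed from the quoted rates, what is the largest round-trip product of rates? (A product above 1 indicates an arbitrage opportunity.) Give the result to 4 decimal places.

barley→donkey→cloth→barley: 0.829 × 1.07 × 1.05 = 0.93138
barley→cloth→wool→barley: 0.898 × 0.368 × 2.71 = 0.89556
Maximum is barley→donkey→cloth→barley at 0.9314; no arbitrage — every cycle loses value.

0.9314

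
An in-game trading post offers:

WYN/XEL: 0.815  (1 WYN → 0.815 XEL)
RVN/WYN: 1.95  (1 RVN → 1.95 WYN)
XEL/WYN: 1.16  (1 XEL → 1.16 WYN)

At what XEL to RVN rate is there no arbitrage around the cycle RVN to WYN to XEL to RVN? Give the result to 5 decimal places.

Known legs of the cycle: 1.95 × 0.815 = 1.58925
For no arbitrage the full-cycle product must be 1, so the missing rate is 1 / 1.58925 ≈ 0.6292276.

0.62923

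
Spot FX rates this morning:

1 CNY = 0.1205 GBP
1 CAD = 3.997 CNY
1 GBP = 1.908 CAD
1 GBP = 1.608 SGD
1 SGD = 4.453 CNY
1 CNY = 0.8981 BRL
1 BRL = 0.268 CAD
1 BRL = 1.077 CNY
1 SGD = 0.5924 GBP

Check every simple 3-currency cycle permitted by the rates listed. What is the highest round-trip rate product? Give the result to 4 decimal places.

BRL→CAD→CNY→BRL: 0.268 × 3.997 × 0.8981 = 0.96204
GBP→CAD→CNY→GBP: 1.908 × 3.997 × 0.1205 = 0.91897
GBP→SGD→CNY→GBP: 1.608 × 4.453 × 0.1205 = 0.86283
Maximum is BRL→CAD→CNY→BRL at 0.9620; no arbitrage — every cycle loses value.

0.9620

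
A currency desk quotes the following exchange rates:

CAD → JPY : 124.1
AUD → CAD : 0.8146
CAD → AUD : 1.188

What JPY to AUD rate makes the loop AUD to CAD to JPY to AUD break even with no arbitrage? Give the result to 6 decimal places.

Known legs of the cycle: 0.8146 × 124.1 = 101.09186
For no arbitrage the full-cycle product must be 1, so the missing rate is 1 / 101.09186 ≈ 0.00989199.

0.009892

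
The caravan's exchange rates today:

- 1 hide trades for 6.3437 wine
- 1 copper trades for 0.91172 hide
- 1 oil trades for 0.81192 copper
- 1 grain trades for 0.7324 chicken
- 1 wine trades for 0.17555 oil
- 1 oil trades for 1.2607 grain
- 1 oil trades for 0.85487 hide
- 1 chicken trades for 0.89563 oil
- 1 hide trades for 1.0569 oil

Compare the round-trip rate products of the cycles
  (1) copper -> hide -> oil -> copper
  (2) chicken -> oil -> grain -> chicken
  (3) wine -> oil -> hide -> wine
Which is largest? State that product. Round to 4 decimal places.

0.9520

(1) 0.91172 × 1.0569 × 0.81192 = 0.78236
(2) 0.89563 × 1.2607 × 0.7324 = 0.82697
(3) 0.17555 × 0.85487 × 6.3437 = 0.95201
Highest is cycle (3) at 0.9520 (≤1, no arbitrage).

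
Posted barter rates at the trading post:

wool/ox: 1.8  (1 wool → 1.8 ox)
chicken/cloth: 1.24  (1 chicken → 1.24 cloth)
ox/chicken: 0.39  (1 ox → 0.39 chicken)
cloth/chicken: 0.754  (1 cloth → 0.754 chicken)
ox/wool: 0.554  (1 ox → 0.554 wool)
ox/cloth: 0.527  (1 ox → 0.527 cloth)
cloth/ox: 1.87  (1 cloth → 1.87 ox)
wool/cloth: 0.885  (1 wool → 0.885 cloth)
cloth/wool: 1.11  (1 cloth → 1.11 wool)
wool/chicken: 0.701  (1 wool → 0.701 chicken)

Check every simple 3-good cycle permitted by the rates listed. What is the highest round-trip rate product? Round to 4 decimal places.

ox→cloth→wool→ox: 0.527 × 1.11 × 1.8 = 1.05295
chicken→cloth→wool→chicken: 1.24 × 1.11 × 0.701 = 0.96486
ox→wool→cloth→ox: 0.554 × 0.885 × 1.87 = 0.91684
chicken→cloth→ox→chicken: 1.24 × 1.87 × 0.39 = 0.90433
Maximum is ox→cloth→wool→ox at 1.0529; arbitrage exists.

1.0529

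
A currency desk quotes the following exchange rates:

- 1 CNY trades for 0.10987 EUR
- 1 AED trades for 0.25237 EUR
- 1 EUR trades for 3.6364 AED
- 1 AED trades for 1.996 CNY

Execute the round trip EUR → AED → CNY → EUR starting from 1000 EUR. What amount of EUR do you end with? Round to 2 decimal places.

1000 EUR × 3.6364 = 3636.4 AED
3636.4 AED × 1.996 = 7258.2544 CNY
7258.2544 CNY × 0.10987 = 797.464410928 EUR

797.46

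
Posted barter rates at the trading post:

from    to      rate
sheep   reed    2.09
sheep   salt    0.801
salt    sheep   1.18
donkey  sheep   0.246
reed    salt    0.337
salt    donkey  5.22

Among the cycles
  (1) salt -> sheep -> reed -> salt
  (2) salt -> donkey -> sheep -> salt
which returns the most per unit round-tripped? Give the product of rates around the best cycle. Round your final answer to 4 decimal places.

1.0286

(1) 1.18 × 2.09 × 0.337 = 0.83111
(2) 5.22 × 0.246 × 0.801 = 1.02858
Highest is cycle (2) at 1.0286 (>1, arbitrage).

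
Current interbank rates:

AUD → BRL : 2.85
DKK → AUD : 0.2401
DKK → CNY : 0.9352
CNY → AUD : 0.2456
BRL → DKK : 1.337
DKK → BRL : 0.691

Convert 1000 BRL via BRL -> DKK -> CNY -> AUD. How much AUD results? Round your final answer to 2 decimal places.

1000 BRL × 1.337 = 1337 DKK
1337 DKK × 0.9352 = 1250.3624 CNY
1250.3624 CNY × 0.2456 = 307.08900544 AUD

307.09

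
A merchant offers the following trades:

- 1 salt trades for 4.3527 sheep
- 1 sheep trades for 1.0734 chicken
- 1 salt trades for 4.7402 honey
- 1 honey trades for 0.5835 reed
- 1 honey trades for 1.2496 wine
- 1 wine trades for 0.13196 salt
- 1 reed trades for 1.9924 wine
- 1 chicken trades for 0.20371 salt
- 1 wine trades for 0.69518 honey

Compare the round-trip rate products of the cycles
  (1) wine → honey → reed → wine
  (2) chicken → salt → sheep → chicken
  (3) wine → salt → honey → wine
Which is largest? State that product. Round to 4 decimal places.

(1) 0.69518 × 0.5835 × 1.9924 = 0.80819
(2) 0.20371 × 4.3527 × 1.0734 = 0.95177
(3) 0.13196 × 4.7402 × 1.2496 = 0.78165
Highest is cycle (2) at 0.9518 (≤1, no arbitrage).

0.9518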